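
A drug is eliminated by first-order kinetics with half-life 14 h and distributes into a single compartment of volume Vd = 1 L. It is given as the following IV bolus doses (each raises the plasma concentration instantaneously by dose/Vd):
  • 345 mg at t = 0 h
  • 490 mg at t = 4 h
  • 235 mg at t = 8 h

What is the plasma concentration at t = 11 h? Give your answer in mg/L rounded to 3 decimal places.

k = ln 2 / 14 = 0.04951 per h
Dose 1 (345 mg at t=0 h): 345·exp(−0.04951·11) = 200.122 mg/L
Dose 2 (490 mg at t=4 h): 490·exp(−0.04951·7) = 346.482 mg/L
Dose 3 (235 mg at t=8 h): 235·exp(−0.04951·3) = 202.564 mg/L
C(11) = 200.122 + 346.482 + 202.564 = 749.168 mg/L

749.168 mg/L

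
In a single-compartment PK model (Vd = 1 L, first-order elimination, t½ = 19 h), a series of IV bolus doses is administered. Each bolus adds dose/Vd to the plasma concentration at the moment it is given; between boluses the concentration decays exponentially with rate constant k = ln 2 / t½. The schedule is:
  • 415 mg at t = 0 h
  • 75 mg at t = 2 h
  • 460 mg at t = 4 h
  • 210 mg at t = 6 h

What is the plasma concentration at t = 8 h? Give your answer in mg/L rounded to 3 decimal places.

k = ln 2 / 19 = 0.03648 per h
Dose 1 (415 mg at t=0 h): 415·exp(−0.03648·8) = 309.955 mg/L
Dose 2 (75 mg at t=2 h): 75·exp(−0.03648·6) = 60.256 mg/L
Dose 3 (460 mg at t=4 h): 460·exp(−0.03648·4) = 397.542 mg/L
Dose 4 (210 mg at t=6 h): 210·exp(−0.03648·2) = 195.223 mg/L
C(8) = 309.955 + 60.256 + 397.542 + 195.223 = 962.976 mg/L

962.976 mg/L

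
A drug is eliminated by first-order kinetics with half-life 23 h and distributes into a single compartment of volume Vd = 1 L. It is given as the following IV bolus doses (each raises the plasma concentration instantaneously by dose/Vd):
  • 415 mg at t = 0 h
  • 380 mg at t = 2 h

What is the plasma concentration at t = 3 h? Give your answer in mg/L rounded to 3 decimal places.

k = ln 2 / 23 = 0.03014 per h
Dose 1 (415 mg at t=0 h): 415·exp(−0.03014·3) = 379.126 mg/L
Dose 2 (380 mg at t=2 h): 380·exp(−0.03014·1) = 368.719 mg/L
C(3) = 379.126 + 368.719 = 747.845 mg/L

747.845 mg/L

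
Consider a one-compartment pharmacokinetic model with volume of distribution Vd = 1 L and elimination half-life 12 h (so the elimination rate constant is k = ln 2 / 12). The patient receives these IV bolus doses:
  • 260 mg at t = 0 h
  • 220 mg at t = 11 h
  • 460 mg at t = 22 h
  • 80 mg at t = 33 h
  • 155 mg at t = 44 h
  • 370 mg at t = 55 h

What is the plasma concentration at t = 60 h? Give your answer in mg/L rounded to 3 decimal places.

427.846 mg/L

k = ln 2 / 12 = 0.05776 per h
Dose 1 (260 mg at t=0 h): 260·exp(−0.05776·60) = 8.125 mg/L
Dose 2 (220 mg at t=11 h): 220·exp(−0.05776·49) = 12.978 mg/L
Dose 3 (460 mg at t=22 h): 460·exp(−0.05776·38) = 51.227 mg/L
Dose 4 (80 mg at t=33 h): 80·exp(−0.05776·27) = 16.818 mg/L
Dose 5 (155 mg at t=44 h): 155·exp(−0.05776·16) = 61.512 mg/L
Dose 6 (370 mg at t=55 h): 370·exp(−0.05776·5) = 277.187 mg/L
C(60) = 8.125 + 12.978 + 51.227 + 16.818 + 61.512 + 277.187 = 427.846 mg/L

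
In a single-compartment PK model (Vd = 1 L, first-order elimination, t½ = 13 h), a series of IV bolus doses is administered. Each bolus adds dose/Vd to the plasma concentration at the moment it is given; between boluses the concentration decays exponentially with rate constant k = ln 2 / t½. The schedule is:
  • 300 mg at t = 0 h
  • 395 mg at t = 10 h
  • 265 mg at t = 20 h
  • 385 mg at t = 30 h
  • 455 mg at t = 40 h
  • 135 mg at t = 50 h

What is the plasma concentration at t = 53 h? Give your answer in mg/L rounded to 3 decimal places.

558.772 mg/L

k = ln 2 / 13 = 0.05332 per h
Dose 1 (300 mg at t=0 h): 300·exp(−0.05332·53) = 17.776 mg/L
Dose 2 (395 mg at t=10 h): 395·exp(−0.05332·43) = 39.892 mg/L
Dose 3 (265 mg at t=20 h): 265·exp(−0.05332·33) = 45.613 mg/L
Dose 4 (385 mg at t=30 h): 385·exp(−0.05332·23) = 112.946 mg/L
Dose 5 (455 mg at t=40 h): 455·exp(−0.05332·13) = 227.500 mg/L
Dose 6 (135 mg at t=50 h): 135·exp(−0.05332·3) = 115.044 mg/L
C(53) = 17.776 + 39.892 + 45.613 + 112.946 + 227.500 + 115.044 = 558.772 mg/L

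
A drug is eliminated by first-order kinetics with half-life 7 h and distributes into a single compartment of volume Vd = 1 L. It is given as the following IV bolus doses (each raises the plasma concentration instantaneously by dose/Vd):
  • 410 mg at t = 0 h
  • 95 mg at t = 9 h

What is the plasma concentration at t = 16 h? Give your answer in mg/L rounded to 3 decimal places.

131.584 mg/L

k = ln 2 / 7 = 0.09902 per h
Dose 1 (410 mg at t=0 h): 410·exp(−0.09902·16) = 84.084 mg/L
Dose 2 (95 mg at t=9 h): 95·exp(−0.09902·7) = 47.500 mg/L
C(16) = 84.084 + 47.500 = 131.584 mg/L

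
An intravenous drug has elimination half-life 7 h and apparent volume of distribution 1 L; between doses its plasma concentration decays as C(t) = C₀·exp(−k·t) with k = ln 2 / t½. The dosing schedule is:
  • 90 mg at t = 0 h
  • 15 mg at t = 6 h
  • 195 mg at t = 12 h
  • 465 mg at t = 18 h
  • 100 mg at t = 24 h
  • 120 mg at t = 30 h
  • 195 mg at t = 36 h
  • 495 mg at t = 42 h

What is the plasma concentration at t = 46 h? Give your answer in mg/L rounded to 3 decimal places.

k = ln 2 / 7 = 0.09902 per h
Dose 1 (90 mg at t=0 h): 90·exp(−0.09902·46) = 0.946 mg/L
Dose 2 (15 mg at t=6 h): 15·exp(−0.09902·40) = 0.286 mg/L
Dose 3 (195 mg at t=12 h): 195·exp(−0.09902·34) = 6.728 mg/L
Dose 4 (465 mg at t=18 h): 465·exp(−0.09902·28) = 29.062 mg/L
Dose 5 (100 mg at t=24 h): 100·exp(−0.09902·22) = 11.322 mg/L
Dose 6 (120 mg at t=30 h): 120·exp(−0.09902·16) = 24.610 mg/L
Dose 7 (195 mg at t=36 h): 195·exp(−0.09902·10) = 72.442 mg/L
Dose 8 (495 mg at t=42 h): 495·exp(−0.09902·4) = 333.110 mg/L
C(46) = 0.946 + 0.286 + 6.728 + 29.062 + 11.322 + 24.610 + 72.442 + 333.110 = 478.507 mg/L

478.507 mg/L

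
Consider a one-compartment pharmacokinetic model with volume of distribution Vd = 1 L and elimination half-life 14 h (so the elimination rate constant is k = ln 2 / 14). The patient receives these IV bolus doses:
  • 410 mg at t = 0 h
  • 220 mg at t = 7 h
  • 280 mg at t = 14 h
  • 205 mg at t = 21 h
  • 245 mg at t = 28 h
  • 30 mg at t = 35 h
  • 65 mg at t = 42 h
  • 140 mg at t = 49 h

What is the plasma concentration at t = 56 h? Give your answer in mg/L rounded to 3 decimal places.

319.661 mg/L

k = ln 2 / 14 = 0.04951 per h
Dose 1 (410 mg at t=0 h): 410·exp(−0.04951·56) = 25.625 mg/L
Dose 2 (220 mg at t=7 h): 220·exp(−0.04951·49) = 19.445 mg/L
Dose 3 (280 mg at t=14 h): 280·exp(−0.04951·42) = 35.000 mg/L
Dose 4 (205 mg at t=21 h): 205·exp(−0.04951·35) = 36.239 mg/L
Dose 5 (245 mg at t=28 h): 245·exp(−0.04951·28) = 61.250 mg/L
Dose 6 (30 mg at t=35 h): 30·exp(−0.04951·21) = 10.607 mg/L
Dose 7 (65 mg at t=42 h): 65·exp(−0.04951·14) = 32.500 mg/L
Dose 8 (140 mg at t=49 h): 140·exp(−0.04951·7) = 98.995 mg/L
C(56) = 25.625 + 19.445 + 35.000 + 36.239 + 61.250 + 10.607 + 32.500 + 98.995 = 319.661 mg/L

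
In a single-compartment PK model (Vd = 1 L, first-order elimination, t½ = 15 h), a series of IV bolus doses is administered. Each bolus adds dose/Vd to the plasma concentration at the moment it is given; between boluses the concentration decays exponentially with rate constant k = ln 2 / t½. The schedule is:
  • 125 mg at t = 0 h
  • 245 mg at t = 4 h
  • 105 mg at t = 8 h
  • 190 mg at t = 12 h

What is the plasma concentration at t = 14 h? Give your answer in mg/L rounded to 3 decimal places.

472.599 mg/L

k = ln 2 / 15 = 0.04621 per h
Dose 1 (125 mg at t=0 h): 125·exp(−0.04621·14) = 65.456 mg/L
Dose 2 (245 mg at t=4 h): 245·exp(−0.04621·10) = 154.340 mg/L
Dose 3 (105 mg at t=8 h): 105·exp(−0.04621·6) = 79.575 mg/L
Dose 4 (190 mg at t=12 h): 190·exp(−0.04621·2) = 173.227 mg/L
C(14) = 65.456 + 154.340 + 79.575 + 173.227 = 472.599 mg/L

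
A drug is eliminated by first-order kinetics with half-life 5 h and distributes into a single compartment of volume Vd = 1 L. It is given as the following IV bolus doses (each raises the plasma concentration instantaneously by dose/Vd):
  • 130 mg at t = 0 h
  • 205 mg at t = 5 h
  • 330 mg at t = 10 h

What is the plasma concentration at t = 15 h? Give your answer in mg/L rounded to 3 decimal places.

k = ln 2 / 5 = 0.13863 per h
Dose 1 (130 mg at t=0 h): 130·exp(−0.13863·15) = 16.250 mg/L
Dose 2 (205 mg at t=5 h): 205·exp(−0.13863·10) = 51.250 mg/L
Dose 3 (330 mg at t=10 h): 330·exp(−0.13863·5) = 165.000 mg/L
C(15) = 16.250 + 51.250 + 165.000 = 232.500 mg/L

232.500 mg/L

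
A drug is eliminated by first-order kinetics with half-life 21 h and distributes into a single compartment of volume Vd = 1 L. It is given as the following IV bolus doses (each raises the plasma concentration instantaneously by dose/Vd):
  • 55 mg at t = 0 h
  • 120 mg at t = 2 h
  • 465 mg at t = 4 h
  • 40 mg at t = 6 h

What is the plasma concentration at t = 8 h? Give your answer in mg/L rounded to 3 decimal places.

585.608 mg/L

k = ln 2 / 21 = 0.03301 per h
Dose 1 (55 mg at t=0 h): 55·exp(−0.03301·8) = 42.236 mg/L
Dose 2 (120 mg at t=2 h): 120·exp(−0.03301·6) = 98.440 mg/L
Dose 3 (465 mg at t=4 h): 465·exp(−0.03301·4) = 407.487 mg/L
Dose 4 (40 mg at t=6 h): 40·exp(−0.03301·2) = 37.445 mg/L
C(8) = 42.236 + 98.440 + 407.487 + 37.445 = 585.608 mg/L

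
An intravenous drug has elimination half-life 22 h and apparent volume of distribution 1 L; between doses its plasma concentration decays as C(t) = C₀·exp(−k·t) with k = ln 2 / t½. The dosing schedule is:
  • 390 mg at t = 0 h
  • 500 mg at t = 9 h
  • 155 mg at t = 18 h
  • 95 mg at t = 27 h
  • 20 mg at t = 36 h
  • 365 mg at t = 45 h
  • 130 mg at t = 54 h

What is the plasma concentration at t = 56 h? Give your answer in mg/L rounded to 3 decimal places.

k = ln 2 / 22 = 0.03151 per h
Dose 1 (390 mg at t=0 h): 390·exp(−0.03151·56) = 66.805 mg/L
Dose 2 (500 mg at t=9 h): 500·exp(−0.03151·47) = 113.726 mg/L
Dose 3 (155 mg at t=18 h): 155·exp(−0.03151·38) = 46.813 mg/L
Dose 4 (95 mg at t=27 h): 95·exp(−0.03151·29) = 38.099 mg/L
Dose 5 (20 mg at t=36 h): 20·exp(−0.03151·20) = 10.650 mg/L
Dose 6 (365 mg at t=45 h): 365·exp(−0.03151·11) = 258.094 mg/L
Dose 7 (130 mg at t=54 h): 130·exp(−0.03151·2) = 122.061 mg/L
C(56) = 66.805 + 113.726 + 46.813 + 38.099 + 10.650 + 258.094 + 122.061 = 656.248 mg/L

656.248 mg/L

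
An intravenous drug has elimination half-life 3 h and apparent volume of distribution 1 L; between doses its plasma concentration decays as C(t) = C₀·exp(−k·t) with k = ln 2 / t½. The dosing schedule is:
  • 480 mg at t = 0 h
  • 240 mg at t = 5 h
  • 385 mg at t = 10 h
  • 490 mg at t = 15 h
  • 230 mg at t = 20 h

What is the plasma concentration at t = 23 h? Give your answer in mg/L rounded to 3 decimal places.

217.381 mg/L

k = ln 2 / 3 = 0.23105 per h
Dose 1 (480 mg at t=0 h): 480·exp(−0.23105·23) = 2.362 mg/L
Dose 2 (240 mg at t=5 h): 240·exp(−0.23105·18) = 3.750 mg/L
Dose 3 (385 mg at t=10 h): 385·exp(−0.23105·13) = 19.098 mg/L
Dose 4 (490 mg at t=15 h): 490·exp(−0.23105·8) = 77.170 mg/L
Dose 5 (230 mg at t=20 h): 230·exp(−0.23105·3) = 115.000 mg/L
C(23) = 2.362 + 3.750 + 19.098 + 77.170 + 115.000 = 217.381 mg/L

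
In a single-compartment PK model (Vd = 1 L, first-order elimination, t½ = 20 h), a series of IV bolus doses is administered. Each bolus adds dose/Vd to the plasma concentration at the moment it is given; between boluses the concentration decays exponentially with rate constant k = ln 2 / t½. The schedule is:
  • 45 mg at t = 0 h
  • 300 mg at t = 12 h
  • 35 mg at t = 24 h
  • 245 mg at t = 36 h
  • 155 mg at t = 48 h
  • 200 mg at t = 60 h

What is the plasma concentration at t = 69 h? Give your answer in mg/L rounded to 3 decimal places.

352.420 mg/L

k = ln 2 / 20 = 0.03466 per h
Dose 1 (45 mg at t=0 h): 45·exp(−0.03466·69) = 4.118 mg/L
Dose 2 (300 mg at t=12 h): 300·exp(−0.03466·57) = 41.609 mg/L
Dose 3 (35 mg at t=24 h): 35·exp(−0.03466·45) = 7.358 mg/L
Dose 4 (245 mg at t=36 h): 245·exp(−0.03466·33) = 78.067 mg/L
Dose 5 (155 mg at t=48 h): 155·exp(−0.03466·21) = 74.860 mg/L
Dose 6 (200 mg at t=60 h): 200·exp(−0.03466·9) = 146.409 mg/L
C(69) = 4.118 + 41.609 + 7.358 + 78.067 + 74.860 + 146.409 = 352.420 mg/L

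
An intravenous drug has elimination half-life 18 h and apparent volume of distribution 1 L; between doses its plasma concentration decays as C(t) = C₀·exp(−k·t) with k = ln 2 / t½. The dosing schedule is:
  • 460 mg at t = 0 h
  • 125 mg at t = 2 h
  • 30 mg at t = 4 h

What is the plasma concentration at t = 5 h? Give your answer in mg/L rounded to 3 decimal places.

519.665 mg/L

k = ln 2 / 18 = 0.03851 per h
Dose 1 (460 mg at t=0 h): 460·exp(−0.03851·5) = 379.436 mg/L
Dose 2 (125 mg at t=2 h): 125·exp(−0.03851·3) = 111.362 mg/L
Dose 3 (30 mg at t=4 h): 30·exp(−0.03851·1) = 28.867 mg/L
C(5) = 379.436 + 111.362 + 28.867 = 519.665 mg/L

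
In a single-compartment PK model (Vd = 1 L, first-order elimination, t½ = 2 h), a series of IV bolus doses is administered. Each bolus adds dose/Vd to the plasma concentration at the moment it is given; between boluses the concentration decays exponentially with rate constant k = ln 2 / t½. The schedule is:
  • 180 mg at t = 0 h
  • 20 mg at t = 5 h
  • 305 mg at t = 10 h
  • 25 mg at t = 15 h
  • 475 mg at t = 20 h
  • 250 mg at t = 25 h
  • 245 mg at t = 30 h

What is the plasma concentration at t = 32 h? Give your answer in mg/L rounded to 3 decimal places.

k = ln 2 / 2 = 0.34657 per h
Dose 1 (180 mg at t=0 h): 180·exp(−0.34657·32) = 0.003 mg/L
Dose 2 (20 mg at t=5 h): 20·exp(−0.34657·27) = 0.002 mg/L
Dose 3 (305 mg at t=10 h): 305·exp(−0.34657·22) = 0.149 mg/L
Dose 4 (25 mg at t=15 h): 25·exp(−0.34657·17) = 0.069 mg/L
Dose 5 (475 mg at t=20 h): 475·exp(−0.34657·12) = 7.422 mg/L
Dose 6 (250 mg at t=25 h): 250·exp(−0.34657·7) = 22.097 mg/L
Dose 7 (245 mg at t=30 h): 245·exp(−0.34657·2) = 122.500 mg/L
C(32) = 0.003 + 0.002 + 0.149 + 0.069 + 7.422 + 22.097 + 122.500 = 152.241 mg/L

152.241 mg/L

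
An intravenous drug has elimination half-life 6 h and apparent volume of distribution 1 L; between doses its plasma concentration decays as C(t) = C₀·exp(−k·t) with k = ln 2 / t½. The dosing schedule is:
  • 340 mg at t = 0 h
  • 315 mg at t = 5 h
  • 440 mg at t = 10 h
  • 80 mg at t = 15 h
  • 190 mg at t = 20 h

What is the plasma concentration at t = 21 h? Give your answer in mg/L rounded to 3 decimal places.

k = ln 2 / 6 = 0.11552 per h
Dose 1 (340 mg at t=0 h): 340·exp(−0.11552·21) = 30.052 mg/L
Dose 2 (315 mg at t=5 h): 315·exp(−0.11552·16) = 49.609 mg/L
Dose 3 (440 mg at t=10 h): 440·exp(−0.11552·11) = 123.471 mg/L
Dose 4 (80 mg at t=15 h): 80·exp(−0.11552·6) = 40.000 mg/L
Dose 5 (190 mg at t=20 h): 190·exp(−0.11552·1) = 169.271 mg/L
C(21) = 30.052 + 49.609 + 123.471 + 40.000 + 169.271 = 412.403 mg/L

412.403 mg/L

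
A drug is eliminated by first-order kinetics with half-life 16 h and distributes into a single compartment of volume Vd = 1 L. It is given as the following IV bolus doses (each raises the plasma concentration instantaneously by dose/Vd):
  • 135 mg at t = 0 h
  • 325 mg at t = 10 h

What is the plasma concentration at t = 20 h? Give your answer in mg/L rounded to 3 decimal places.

267.497 mg/L

k = ln 2 / 16 = 0.04332 per h
Dose 1 (135 mg at t=0 h): 135·exp(−0.04332·20) = 56.761 mg/L
Dose 2 (325 mg at t=10 h): 325·exp(−0.04332·10) = 210.736 mg/L
C(20) = 56.761 + 210.736 = 267.497 mg/L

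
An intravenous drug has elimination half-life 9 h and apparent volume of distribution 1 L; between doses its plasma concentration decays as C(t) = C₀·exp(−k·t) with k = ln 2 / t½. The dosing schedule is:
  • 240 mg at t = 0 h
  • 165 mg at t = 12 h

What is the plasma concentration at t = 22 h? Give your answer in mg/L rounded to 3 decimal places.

120.477 mg/L

k = ln 2 / 9 = 0.07702 per h
Dose 1 (240 mg at t=0 h): 240·exp(−0.07702·22) = 44.092 mg/L
Dose 2 (165 mg at t=12 h): 165·exp(−0.07702·10) = 76.385 mg/L
C(22) = 44.092 + 76.385 = 120.477 mg/L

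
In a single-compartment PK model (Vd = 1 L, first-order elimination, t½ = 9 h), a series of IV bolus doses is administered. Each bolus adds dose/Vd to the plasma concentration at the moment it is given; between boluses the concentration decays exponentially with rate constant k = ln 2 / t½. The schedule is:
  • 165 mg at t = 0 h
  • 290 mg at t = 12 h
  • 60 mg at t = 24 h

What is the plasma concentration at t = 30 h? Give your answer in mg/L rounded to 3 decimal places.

k = ln 2 / 9 = 0.07702 per h
Dose 1 (165 mg at t=0 h): 165·exp(−0.07702·30) = 16.370 mg/L
Dose 2 (290 mg at t=12 h): 290·exp(−0.07702·18) = 72.500 mg/L
Dose 3 (60 mg at t=24 h): 60·exp(−0.07702·6) = 37.798 mg/L
C(30) = 16.370 + 72.500 + 37.798 = 126.668 mg/L

126.668 mg/L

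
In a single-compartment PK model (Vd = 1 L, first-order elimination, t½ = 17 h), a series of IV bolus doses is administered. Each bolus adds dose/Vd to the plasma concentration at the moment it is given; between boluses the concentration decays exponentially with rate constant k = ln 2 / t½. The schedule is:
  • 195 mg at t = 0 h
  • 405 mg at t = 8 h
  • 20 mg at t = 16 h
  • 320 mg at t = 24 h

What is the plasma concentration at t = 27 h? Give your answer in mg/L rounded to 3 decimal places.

k = ln 2 / 17 = 0.04077 per h
Dose 1 (195 mg at t=0 h): 195·exp(−0.04077·27) = 64.853 mg/L
Dose 2 (405 mg at t=8 h): 405·exp(−0.04077·19) = 186.642 mg/L
Dose 3 (20 mg at t=16 h): 20·exp(−0.04077·11) = 12.772 mg/L
Dose 4 (320 mg at t=24 h): 320·exp(−0.04077·3) = 283.157 mg/L
C(27) = 64.853 + 186.642 + 12.772 + 283.157 = 547.423 mg/L

547.423 mg/L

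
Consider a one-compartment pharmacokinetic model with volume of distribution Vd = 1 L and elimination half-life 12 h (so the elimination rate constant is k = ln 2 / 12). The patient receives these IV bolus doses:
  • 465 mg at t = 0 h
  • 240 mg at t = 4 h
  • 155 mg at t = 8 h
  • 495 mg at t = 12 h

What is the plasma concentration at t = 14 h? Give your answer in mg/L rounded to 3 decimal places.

k = ln 2 / 12 = 0.05776 per h
Dose 1 (465 mg at t=0 h): 465·exp(−0.05776·14) = 207.134 mg/L
Dose 2 (240 mg at t=4 h): 240·exp(−0.05776·10) = 134.695 mg/L
Dose 3 (155 mg at t=8 h): 155·exp(−0.05776·6) = 109.602 mg/L
Dose 4 (495 mg at t=12 h): 495·exp(−0.05776·2) = 440.995 mg/L
C(14) = 207.134 + 134.695 + 109.602 + 440.995 = 892.426 mg/L

892.426 mg/L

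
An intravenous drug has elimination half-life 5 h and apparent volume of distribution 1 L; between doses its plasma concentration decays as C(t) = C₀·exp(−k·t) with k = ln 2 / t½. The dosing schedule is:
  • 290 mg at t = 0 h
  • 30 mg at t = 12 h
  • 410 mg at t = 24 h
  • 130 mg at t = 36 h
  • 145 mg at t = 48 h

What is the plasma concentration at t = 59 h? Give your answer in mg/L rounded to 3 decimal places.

40.247 mg/L

k = ln 2 / 5 = 0.13863 per h
Dose 1 (290 mg at t=0 h): 290·exp(−0.13863·59) = 0.081 mg/L
Dose 2 (30 mg at t=12 h): 30·exp(−0.13863·47) = 0.044 mg/L
Dose 3 (410 mg at t=24 h): 410·exp(−0.13863·35) = 3.203 mg/L
Dose 4 (130 mg at t=36 h): 130·exp(−0.13863·23) = 5.361 mg/L
Dose 5 (145 mg at t=48 h): 145·exp(−0.13863·11) = 31.557 mg/L
C(59) = 0.081 + 0.044 + 3.203 + 5.361 + 31.557 = 40.247 mg/L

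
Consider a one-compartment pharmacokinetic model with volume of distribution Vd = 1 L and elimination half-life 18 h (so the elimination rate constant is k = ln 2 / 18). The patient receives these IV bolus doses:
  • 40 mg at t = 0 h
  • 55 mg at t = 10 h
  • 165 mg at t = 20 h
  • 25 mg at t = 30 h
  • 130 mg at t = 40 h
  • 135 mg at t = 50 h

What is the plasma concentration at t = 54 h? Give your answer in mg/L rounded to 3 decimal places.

k = ln 2 / 18 = 0.03851 per h
Dose 1 (40 mg at t=0 h): 40·exp(−0.03851·54) = 5.000 mg/L
Dose 2 (55 mg at t=10 h): 55·exp(−0.03851·44) = 10.104 mg/L
Dose 3 (165 mg at t=20 h): 165·exp(−0.03851·34) = 44.552 mg/L
Dose 4 (25 mg at t=30 h): 25·exp(−0.03851·24) = 9.921 mg/L
Dose 5 (130 mg at t=40 h): 130·exp(−0.03851·14) = 75.824 mg/L
Dose 6 (135 mg at t=50 h): 135·exp(−0.03851·4) = 115.728 mg/L
C(54) = 5.000 + 10.104 + 44.552 + 9.921 + 75.824 + 115.728 = 261.130 mg/L

261.130 mg/L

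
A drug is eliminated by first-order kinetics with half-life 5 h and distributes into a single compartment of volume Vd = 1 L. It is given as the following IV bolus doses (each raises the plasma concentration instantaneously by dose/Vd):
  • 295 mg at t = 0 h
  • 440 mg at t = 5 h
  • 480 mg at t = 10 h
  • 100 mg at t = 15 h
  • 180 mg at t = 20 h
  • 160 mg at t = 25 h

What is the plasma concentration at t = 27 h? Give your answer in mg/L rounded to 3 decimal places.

281.710 mg/L

k = ln 2 / 5 = 0.13863 per h
Dose 1 (295 mg at t=0 h): 295·exp(−0.13863·27) = 6.987 mg/L
Dose 2 (440 mg at t=5 h): 440·exp(−0.13863·22) = 20.841 mg/L
Dose 3 (480 mg at t=10 h): 480·exp(−0.13863·17) = 45.471 mg/L
Dose 4 (100 mg at t=15 h): 100·exp(−0.13863·12) = 18.946 mg/L
Dose 5 (180 mg at t=20 h): 180·exp(−0.13863·7) = 68.207 mg/L
Dose 6 (160 mg at t=25 h): 160·exp(−0.13863·2) = 121.257 mg/L
C(27) = 6.987 + 20.841 + 45.471 + 18.946 + 68.207 + 121.257 = 281.710 mg/L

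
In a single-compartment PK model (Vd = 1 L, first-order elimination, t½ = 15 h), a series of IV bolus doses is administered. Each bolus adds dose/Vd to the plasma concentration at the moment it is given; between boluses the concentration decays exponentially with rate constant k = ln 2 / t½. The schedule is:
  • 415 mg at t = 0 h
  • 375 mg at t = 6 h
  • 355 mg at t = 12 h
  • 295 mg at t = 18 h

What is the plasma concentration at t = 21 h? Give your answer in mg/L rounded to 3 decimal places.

k = ln 2 / 15 = 0.04621 per h
Dose 1 (415 mg at t=0 h): 415·exp(−0.04621·21) = 157.256 mg/L
Dose 2 (375 mg at t=6 h): 375·exp(−0.04621·15) = 187.500 mg/L
Dose 3 (355 mg at t=12 h): 355·exp(−0.04621·9) = 234.213 mg/L
Dose 4 (295 mg at t=18 h): 295·exp(−0.04621·3) = 256.812 mg/L
C(21) = 157.256 + 187.500 + 234.213 + 256.812 = 835.781 mg/L

835.781 mg/L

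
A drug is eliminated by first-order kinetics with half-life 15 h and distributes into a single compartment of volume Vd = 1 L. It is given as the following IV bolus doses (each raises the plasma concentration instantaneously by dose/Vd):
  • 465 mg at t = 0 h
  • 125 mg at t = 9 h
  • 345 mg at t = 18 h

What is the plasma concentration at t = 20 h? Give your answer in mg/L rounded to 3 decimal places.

k = ln 2 / 15 = 0.04621 per h
Dose 1 (465 mg at t=0 h): 465·exp(−0.04621·20) = 184.535 mg/L
Dose 2 (125 mg at t=9 h): 125·exp(−0.04621·11) = 75.189 mg/L
Dose 3 (345 mg at t=18 h): 345·exp(−0.04621·2) = 314.544 mg/L
C(20) = 184.535 + 75.189 + 314.544 = 574.269 mg/L

574.269 mg/L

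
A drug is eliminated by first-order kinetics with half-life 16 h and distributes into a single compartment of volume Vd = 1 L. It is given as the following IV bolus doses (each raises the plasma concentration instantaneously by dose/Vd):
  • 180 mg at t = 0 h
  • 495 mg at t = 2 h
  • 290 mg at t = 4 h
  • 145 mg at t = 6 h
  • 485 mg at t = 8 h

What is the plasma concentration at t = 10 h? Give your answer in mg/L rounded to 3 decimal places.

1257.031 mg/L

k = ln 2 / 16 = 0.04332 per h
Dose 1 (180 mg at t=0 h): 180·exp(−0.04332·10) = 116.716 mg/L
Dose 2 (495 mg at t=2 h): 495·exp(−0.04332·8) = 350.018 mg/L
Dose 3 (290 mg at t=4 h): 290·exp(−0.04332·6) = 223.621 mg/L
Dose 4 (145 mg at t=6 h): 145·exp(−0.04332·4) = 121.930 mg/L
Dose 5 (485 mg at t=8 h): 485·exp(−0.04332·2) = 444.747 mg/L
C(10) = 116.716 + 350.018 + 223.621 + 121.930 + 444.747 = 1257.031 mg/L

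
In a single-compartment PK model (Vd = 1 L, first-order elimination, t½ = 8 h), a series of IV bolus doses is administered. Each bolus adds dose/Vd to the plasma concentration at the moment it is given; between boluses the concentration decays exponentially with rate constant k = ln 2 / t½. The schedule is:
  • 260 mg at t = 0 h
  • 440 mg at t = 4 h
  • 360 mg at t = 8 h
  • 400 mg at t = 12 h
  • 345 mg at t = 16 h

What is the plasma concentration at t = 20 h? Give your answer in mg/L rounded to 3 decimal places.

k = ln 2 / 8 = 0.08664 per h
Dose 1 (260 mg at t=0 h): 260·exp(−0.08664·20) = 45.962 mg/L
Dose 2 (440 mg at t=4 h): 440·exp(−0.08664·16) = 110.000 mg/L
Dose 3 (360 mg at t=8 h): 360·exp(−0.08664·12) = 127.279 mg/L
Dose 4 (400 mg at t=12 h): 400·exp(−0.08664·8) = 200.000 mg/L
Dose 5 (345 mg at t=16 h): 345·exp(−0.08664·4) = 243.952 mg/L
C(20) = 45.962 + 110.000 + 127.279 + 200.000 + 243.952 = 727.193 mg/L

727.193 mg/L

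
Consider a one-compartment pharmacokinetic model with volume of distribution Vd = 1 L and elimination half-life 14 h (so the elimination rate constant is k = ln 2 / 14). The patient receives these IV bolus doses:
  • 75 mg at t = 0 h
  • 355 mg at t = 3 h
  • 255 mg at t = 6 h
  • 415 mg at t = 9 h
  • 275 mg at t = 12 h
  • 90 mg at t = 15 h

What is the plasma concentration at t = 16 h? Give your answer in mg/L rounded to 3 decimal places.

k = ln 2 / 14 = 0.04951 per h
Dose 1 (75 mg at t=0 h): 75·exp(−0.04951·16) = 33.965 mg/L
Dose 2 (355 mg at t=3 h): 355·exp(−0.04951·13) = 186.509 mg/L
Dose 3 (255 mg at t=6 h): 255·exp(−0.04951·10) = 155.424 mg/L
Dose 4 (415 mg at t=9 h): 415·exp(−0.04951·7) = 293.449 mg/L
Dose 5 (275 mg at t=12 h): 275·exp(−0.04951·4) = 225.592 mg/L
Dose 6 (90 mg at t=15 h): 90·exp(−0.04951·1) = 85.653 mg/L
C(16) = 33.965 + 186.509 + 155.424 + 293.449 + 225.592 + 85.653 = 980.592 mg/L

980.592 mg/L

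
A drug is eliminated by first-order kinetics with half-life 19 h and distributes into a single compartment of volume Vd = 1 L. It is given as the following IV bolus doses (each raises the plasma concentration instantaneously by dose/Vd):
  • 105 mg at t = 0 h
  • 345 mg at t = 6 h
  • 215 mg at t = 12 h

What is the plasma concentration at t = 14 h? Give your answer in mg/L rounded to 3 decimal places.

520.550 mg/L

k = ln 2 / 19 = 0.03648 per h
Dose 1 (105 mg at t=0 h): 105·exp(−0.03648·14) = 63.005 mg/L
Dose 2 (345 mg at t=6 h): 345·exp(−0.03648·8) = 257.673 mg/L
Dose 3 (215 mg at t=12 h): 215·exp(−0.03648·2) = 199.872 mg/L
C(14) = 63.005 + 257.673 + 199.872 = 520.550 mg/L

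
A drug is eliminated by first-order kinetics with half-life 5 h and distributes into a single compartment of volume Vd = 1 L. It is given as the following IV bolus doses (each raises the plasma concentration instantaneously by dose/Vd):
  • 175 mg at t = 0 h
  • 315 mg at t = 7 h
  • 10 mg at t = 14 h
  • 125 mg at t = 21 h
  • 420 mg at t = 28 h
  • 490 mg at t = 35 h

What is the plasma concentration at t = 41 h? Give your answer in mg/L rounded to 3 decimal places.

294.030 mg/L

k = ln 2 / 5 = 0.13863 per h
Dose 1 (175 mg at t=0 h): 175·exp(−0.13863·41) = 0.595 mg/L
Dose 2 (315 mg at t=7 h): 315·exp(−0.13863·34) = 2.827 mg/L
Dose 3 (10 mg at t=14 h): 10·exp(−0.13863·27) = 0.237 mg/L
Dose 4 (125 mg at t=21 h): 125·exp(−0.13863·20) = 7.812 mg/L
Dose 5 (420 mg at t=28 h): 420·exp(−0.13863·13) = 69.274 mg/L
Dose 6 (490 mg at t=35 h): 490·exp(−0.13863·6) = 213.285 mg/L
C(41) = 0.595 + 2.827 + 0.237 + 7.812 + 69.274 + 213.285 = 294.030 mg/L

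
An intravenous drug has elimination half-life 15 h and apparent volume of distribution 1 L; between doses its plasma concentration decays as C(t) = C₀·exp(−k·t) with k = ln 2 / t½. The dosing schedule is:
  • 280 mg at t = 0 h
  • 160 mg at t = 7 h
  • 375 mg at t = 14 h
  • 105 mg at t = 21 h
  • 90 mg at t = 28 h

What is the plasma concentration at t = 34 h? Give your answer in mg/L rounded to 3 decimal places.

378.744 mg/L

k = ln 2 / 15 = 0.04621 per h
Dose 1 (280 mg at t=0 h): 280·exp(−0.04621·34) = 58.187 mg/L
Dose 2 (160 mg at t=7 h): 160·exp(−0.04621·27) = 45.948 mg/L
Dose 3 (375 mg at t=14 h): 375·exp(−0.04621·20) = 148.819 mg/L
Dose 4 (105 mg at t=21 h): 105·exp(−0.04621·13) = 57.583 mg/L
Dose 5 (90 mg at t=28 h): 90·exp(−0.04621·6) = 68.207 mg/L
C(34) = 58.187 + 45.948 + 148.819 + 57.583 + 68.207 = 378.744 mg/L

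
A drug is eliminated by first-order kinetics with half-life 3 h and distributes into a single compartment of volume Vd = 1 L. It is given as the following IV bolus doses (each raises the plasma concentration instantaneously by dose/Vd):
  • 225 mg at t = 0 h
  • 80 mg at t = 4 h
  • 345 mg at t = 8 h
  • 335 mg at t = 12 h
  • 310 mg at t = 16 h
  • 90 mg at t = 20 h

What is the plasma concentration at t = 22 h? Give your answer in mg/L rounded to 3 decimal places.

k = ln 2 / 3 = 0.23105 per h
Dose 1 (225 mg at t=0 h): 225·exp(−0.23105·22) = 1.395 mg/L
Dose 2 (80 mg at t=4 h): 80·exp(−0.23105·18) = 1.250 mg/L
Dose 3 (345 mg at t=8 h): 345·exp(−0.23105·14) = 13.584 mg/L
Dose 4 (335 mg at t=12 h): 335·exp(−0.23105·10) = 33.236 mg/L
Dose 5 (310 mg at t=16 h): 310·exp(−0.23105·6) = 77.500 mg/L
Dose 6 (90 mg at t=20 h): 90·exp(−0.23105·2) = 56.696 mg/L
C(22) = 1.395 + 1.250 + 13.584 + 33.236 + 77.500 + 56.696 = 183.661 mg/L

183.661 mg/L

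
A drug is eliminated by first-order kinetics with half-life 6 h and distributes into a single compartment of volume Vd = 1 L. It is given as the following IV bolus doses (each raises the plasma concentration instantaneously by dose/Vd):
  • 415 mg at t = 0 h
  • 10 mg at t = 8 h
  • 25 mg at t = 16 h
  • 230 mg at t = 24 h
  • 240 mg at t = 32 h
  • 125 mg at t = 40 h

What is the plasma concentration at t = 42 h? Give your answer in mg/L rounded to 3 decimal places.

k = ln 2 / 6 = 0.11552 per h
Dose 1 (415 mg at t=0 h): 415·exp(−0.11552·42) = 3.242 mg/L
Dose 2 (10 mg at t=8 h): 10·exp(−0.11552·34) = 0.197 mg/L
Dose 3 (25 mg at t=16 h): 25·exp(−0.11552·26) = 1.240 mg/L
Dose 4 (230 mg at t=24 h): 230·exp(−0.11552·18) = 28.750 mg/L
Dose 5 (240 mg at t=32 h): 240·exp(−0.11552·10) = 75.595 mg/L
Dose 6 (125 mg at t=40 h): 125·exp(−0.11552·2) = 99.213 mg/L
C(42) = 3.242 + 0.197 + 1.240 + 28.750 + 75.595 + 99.213 = 208.237 mg/L

208.237 mg/L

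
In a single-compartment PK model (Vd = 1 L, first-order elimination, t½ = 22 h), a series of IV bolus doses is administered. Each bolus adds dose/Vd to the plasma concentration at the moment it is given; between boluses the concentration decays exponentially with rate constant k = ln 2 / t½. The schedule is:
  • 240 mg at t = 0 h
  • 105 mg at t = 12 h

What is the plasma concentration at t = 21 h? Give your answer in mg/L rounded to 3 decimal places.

k = ln 2 / 22 = 0.03151 per h
Dose 1 (240 mg at t=0 h): 240·exp(−0.03151·21) = 123.841 mg/L
Dose 2 (105 mg at t=12 h): 105·exp(−0.03151·9) = 79.075 mg/L
C(21) = 123.841 + 79.075 = 202.916 mg/L

202.916 mg/L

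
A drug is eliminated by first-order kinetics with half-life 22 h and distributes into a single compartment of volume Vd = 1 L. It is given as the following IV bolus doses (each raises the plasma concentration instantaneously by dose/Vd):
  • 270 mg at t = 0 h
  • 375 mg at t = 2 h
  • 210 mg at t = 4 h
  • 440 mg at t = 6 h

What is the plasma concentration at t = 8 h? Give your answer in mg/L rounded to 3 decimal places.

1118.516 mg/L

k = ln 2 / 22 = 0.03151 per h
Dose 1 (270 mg at t=0 h): 270·exp(−0.03151·8) = 209.845 mg/L
Dose 2 (375 mg at t=2 h): 375·exp(−0.03151·6) = 310.407 mg/L
Dose 3 (210 mg at t=4 h): 210·exp(−0.03151·4) = 185.134 mg/L
Dose 4 (440 mg at t=6 h): 440·exp(−0.03151·2) = 413.130 mg/L
C(8) = 209.845 + 310.407 + 185.134 + 413.130 = 1118.516 mg/L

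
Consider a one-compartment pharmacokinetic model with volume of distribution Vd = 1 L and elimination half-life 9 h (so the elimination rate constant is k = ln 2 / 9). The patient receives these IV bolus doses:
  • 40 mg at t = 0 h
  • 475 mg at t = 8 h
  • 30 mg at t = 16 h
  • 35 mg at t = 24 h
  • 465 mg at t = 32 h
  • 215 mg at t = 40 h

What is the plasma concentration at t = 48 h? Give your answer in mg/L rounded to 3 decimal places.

k = ln 2 / 9 = 0.07702 per h
Dose 1 (40 mg at t=0 h): 40·exp(−0.07702·48) = 0.992 mg/L
Dose 2 (475 mg at t=8 h): 475·exp(−0.07702·40) = 21.816 mg/L
Dose 3 (30 mg at t=16 h): 30·exp(−0.07702·32) = 2.551 mg/L
Dose 4 (35 mg at t=24 h): 35·exp(−0.07702·24) = 5.512 mg/L
Dose 5 (465 mg at t=32 h): 465·exp(−0.07702·16) = 135.609 mg/L
Dose 6 (215 mg at t=40 h): 215·exp(−0.07702·8) = 116.106 mg/L
C(48) = 0.992 + 21.816 + 2.551 + 5.512 + 135.609 + 116.106 = 282.588 mg/L

282.588 mg/L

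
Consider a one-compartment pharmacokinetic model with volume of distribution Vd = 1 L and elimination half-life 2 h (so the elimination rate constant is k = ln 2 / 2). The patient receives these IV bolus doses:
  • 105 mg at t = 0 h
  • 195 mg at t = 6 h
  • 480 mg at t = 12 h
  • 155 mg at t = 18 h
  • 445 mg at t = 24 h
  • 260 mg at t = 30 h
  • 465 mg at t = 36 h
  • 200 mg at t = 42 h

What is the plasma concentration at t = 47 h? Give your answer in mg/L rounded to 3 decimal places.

46.512 mg/L

k = ln 2 / 2 = 0.34657 per h
Dose 1 (105 mg at t=0 h): 105·exp(−0.34657·47) = 0.000 mg/L
Dose 2 (195 mg at t=6 h): 195·exp(−0.34657·41) = 0.000 mg/L
Dose 3 (480 mg at t=12 h): 480·exp(−0.34657·35) = 0.003 mg/L
Dose 4 (155 mg at t=18 h): 155·exp(−0.34657·29) = 0.007 mg/L
Dose 5 (445 mg at t=24 h): 445·exp(−0.34657·23) = 0.154 mg/L
Dose 6 (260 mg at t=30 h): 260·exp(−0.34657·17) = 0.718 mg/L
Dose 7 (465 mg at t=36 h): 465·exp(−0.34657·11) = 10.275 mg/L
Dose 8 (200 mg at t=42 h): 200·exp(−0.34657·5) = 35.355 mg/L
C(47) = 0.000 + 0.000 + 0.003 + 0.007 + 0.154 + 0.718 + 10.275 + 35.355 = 46.512 mg/L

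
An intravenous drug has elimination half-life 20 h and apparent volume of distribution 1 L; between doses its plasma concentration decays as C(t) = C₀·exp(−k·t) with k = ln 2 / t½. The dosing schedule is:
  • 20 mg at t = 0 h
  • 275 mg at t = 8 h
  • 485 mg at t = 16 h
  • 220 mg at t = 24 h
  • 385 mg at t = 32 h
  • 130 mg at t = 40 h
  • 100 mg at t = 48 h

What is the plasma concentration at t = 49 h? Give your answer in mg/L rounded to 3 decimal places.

k = ln 2 / 20 = 0.03466 per h
Dose 1 (20 mg at t=0 h): 20·exp(−0.03466·49) = 3.660 mg/L
Dose 2 (275 mg at t=8 h): 275·exp(−0.03466·41) = 66.408 mg/L
Dose 3 (485 mg at t=16 h): 485·exp(−0.03466·33) = 154.540 mg/L
Dose 4 (220 mg at t=24 h): 220·exp(−0.03466·25) = 92.499 mg/L
Dose 5 (385 mg at t=32 h): 385·exp(−0.03466·17) = 213.592 mg/L
Dose 6 (130 mg at t=40 h): 130·exp(−0.03466·9) = 95.166 mg/L
Dose 7 (100 mg at t=48 h): 100·exp(−0.03466·1) = 96.594 mg/L
C(49) = 3.660 + 66.408 + 154.540 + 92.499 + 213.592 + 95.166 + 96.594 = 722.459 mg/L

722.459 mg/L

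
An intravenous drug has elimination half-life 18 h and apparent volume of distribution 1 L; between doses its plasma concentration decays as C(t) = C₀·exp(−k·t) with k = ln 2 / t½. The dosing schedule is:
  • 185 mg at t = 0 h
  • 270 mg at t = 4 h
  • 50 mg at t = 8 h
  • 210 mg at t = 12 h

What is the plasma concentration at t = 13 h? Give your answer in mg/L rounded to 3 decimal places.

k = ln 2 / 18 = 0.03851 per h
Dose 1 (185 mg at t=0 h): 185·exp(−0.03851·13) = 112.140 mg/L
Dose 2 (270 mg at t=4 h): 270·exp(−0.03851·9) = 190.919 mg/L
Dose 3 (50 mg at t=8 h): 50·exp(−0.03851·5) = 41.243 mg/L
Dose 4 (210 mg at t=12 h): 210·exp(−0.03851·1) = 202.067 mg/L
C(13) = 112.140 + 190.919 + 41.243 + 202.067 = 546.369 mg/L

546.369 mg/L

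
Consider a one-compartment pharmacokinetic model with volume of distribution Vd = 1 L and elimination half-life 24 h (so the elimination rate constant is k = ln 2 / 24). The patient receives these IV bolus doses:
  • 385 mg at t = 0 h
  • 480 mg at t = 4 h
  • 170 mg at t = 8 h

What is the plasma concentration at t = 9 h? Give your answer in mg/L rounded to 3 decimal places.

877.494 mg/L

k = ln 2 / 24 = 0.02888 per h
Dose 1 (385 mg at t=0 h): 385·exp(−0.02888·9) = 296.876 mg/L
Dose 2 (480 mg at t=4 h): 480·exp(−0.02888·5) = 415.458 mg/L
Dose 3 (170 mg at t=8 h): 170·exp(−0.02888·1) = 165.160 mg/L
C(9) = 296.876 + 415.458 + 165.160 = 877.494 mg/L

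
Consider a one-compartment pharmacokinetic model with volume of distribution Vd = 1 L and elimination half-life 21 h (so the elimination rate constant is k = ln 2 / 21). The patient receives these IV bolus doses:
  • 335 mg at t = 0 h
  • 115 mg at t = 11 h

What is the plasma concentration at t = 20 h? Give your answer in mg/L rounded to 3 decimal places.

258.566 mg/L

k = ln 2 / 21 = 0.03301 per h
Dose 1 (335 mg at t=0 h): 335·exp(−0.03301·20) = 173.121 mg/L
Dose 2 (115 mg at t=11 h): 115·exp(−0.03301·9) = 85.445 mg/L
C(20) = 173.121 + 85.445 = 258.566 mg/L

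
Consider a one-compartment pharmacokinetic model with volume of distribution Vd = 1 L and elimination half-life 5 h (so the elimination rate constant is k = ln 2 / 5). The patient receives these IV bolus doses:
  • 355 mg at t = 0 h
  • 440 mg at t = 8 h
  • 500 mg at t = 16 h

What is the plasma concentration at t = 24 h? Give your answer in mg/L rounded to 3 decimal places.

225.562 mg/L

k = ln 2 / 5 = 0.13863 per h
Dose 1 (355 mg at t=0 h): 355·exp(−0.13863·24) = 12.743 mg/L
Dose 2 (440 mg at t=8 h): 440·exp(−0.13863·16) = 47.880 mg/L
Dose 3 (500 mg at t=16 h): 500·exp(−0.13863·8) = 164.938 mg/L
C(24) = 12.743 + 47.880 + 164.938 = 225.562 mg/L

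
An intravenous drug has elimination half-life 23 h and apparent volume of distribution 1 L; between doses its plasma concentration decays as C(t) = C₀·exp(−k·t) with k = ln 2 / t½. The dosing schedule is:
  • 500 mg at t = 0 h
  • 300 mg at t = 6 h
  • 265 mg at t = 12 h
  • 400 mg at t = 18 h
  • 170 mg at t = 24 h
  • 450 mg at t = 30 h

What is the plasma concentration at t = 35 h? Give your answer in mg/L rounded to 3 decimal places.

k = ln 2 / 23 = 0.03014 per h
Dose 1 (500 mg at t=0 h): 500·exp(−0.03014·35) = 174.133 mg/L
Dose 2 (300 mg at t=6 h): 300·exp(−0.03014·29) = 125.188 mg/L
Dose 3 (265 mg at t=12 h): 265·exp(−0.03014·23) = 132.500 mg/L
Dose 4 (400 mg at t=18 h): 400·exp(−0.03014·17) = 239.640 mg/L
Dose 5 (170 mg at t=24 h): 170·exp(−0.03014·11) = 122.033 mg/L
Dose 6 (450 mg at t=30 h): 450·exp(−0.03014·5) = 387.054 mg/L
C(35) = 174.133 + 125.188 + 132.500 + 239.640 + 122.033 + 387.054 = 1180.548 mg/L

1180.548 mg/L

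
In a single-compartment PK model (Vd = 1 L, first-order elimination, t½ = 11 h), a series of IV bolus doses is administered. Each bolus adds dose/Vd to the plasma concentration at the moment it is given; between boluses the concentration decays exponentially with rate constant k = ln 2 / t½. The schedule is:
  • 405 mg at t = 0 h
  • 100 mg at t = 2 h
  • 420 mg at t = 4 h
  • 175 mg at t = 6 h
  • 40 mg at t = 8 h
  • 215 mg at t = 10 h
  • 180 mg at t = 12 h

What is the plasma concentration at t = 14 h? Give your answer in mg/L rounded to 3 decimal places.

897.125 mg/L

k = ln 2 / 11 = 0.06301 per h
Dose 1 (405 mg at t=0 h): 405·exp(−0.06301·14) = 167.620 mg/L
Dose 2 (100 mg at t=2 h): 100·exp(−0.06301·12) = 46.947 mg/L
Dose 3 (420 mg at t=4 h): 420·exp(−0.06301·10) = 223.659 mg/L
Dose 4 (175 mg at t=6 h): 175·exp(−0.06301·8) = 105.708 mg/L
Dose 5 (40 mg at t=8 h): 40·exp(−0.06301·6) = 27.407 mg/L
Dose 6 (215 mg at t=10 h): 215·exp(−0.06301·4) = 167.099 mg/L
Dose 7 (180 mg at t=12 h): 180·exp(−0.06301·2) = 158.686 mg/L
C(14) = 167.620 + 46.947 + 223.659 + 105.708 + 27.407 + 167.099 + 158.686 = 897.125 mg/L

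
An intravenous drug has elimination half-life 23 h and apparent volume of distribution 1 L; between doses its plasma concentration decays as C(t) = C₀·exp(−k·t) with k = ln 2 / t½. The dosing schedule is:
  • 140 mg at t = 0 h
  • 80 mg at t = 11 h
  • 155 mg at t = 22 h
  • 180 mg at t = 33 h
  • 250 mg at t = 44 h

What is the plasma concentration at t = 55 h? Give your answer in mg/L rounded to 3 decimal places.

k = ln 2 / 23 = 0.03014 per h
Dose 1 (140 mg at t=0 h): 140·exp(−0.03014·55) = 26.685 mg/L
Dose 2 (80 mg at t=11 h): 80·exp(−0.03014·44) = 21.243 mg/L
Dose 3 (155 mg at t=22 h): 155·exp(−0.03014·33) = 57.335 mg/L
Dose 4 (180 mg at t=33 h): 180·exp(−0.03014·22) = 92.754 mg/L
Dose 5 (250 mg at t=44 h): 250·exp(−0.03014·11) = 179.461 mg/L
C(55) = 26.685 + 21.243 + 57.335 + 92.754 + 179.461 = 377.477 mg/L

377.477 mg/L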